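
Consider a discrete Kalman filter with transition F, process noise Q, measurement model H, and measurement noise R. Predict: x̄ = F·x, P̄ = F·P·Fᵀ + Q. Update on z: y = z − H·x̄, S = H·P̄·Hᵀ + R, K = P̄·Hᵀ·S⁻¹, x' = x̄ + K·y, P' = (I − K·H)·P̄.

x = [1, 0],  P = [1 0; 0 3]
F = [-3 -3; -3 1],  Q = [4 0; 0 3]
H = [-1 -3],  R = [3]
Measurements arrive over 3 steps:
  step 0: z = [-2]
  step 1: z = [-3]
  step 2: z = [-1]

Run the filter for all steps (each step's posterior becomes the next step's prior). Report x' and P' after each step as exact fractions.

step 0: x̄ = F·x = [-3, -3]
step 0: P̄ = F·P·Fᵀ + Q = [40 0; 0 15]
step 0: y = z − H·x̄ = [-14]
step 0: S = H·P̄·Hᵀ + R = [178]
step 0: K = P̄·Hᵀ·S⁻¹ = [-20/89; -45/178]
step 0: x' = x̄ + K·y = [13/89, 48/89]
step 0: P' = (I − K·H)·P̄ = [2760/89 -900/89; -900/89 645/178]
step 1: x̄ = F·x = [-183/89, 9/89]
step 1: P̄ = F·P·Fᵀ + Q = [23797/178 36945/178; 36945/178 61659/178]
step 1: y = z − H·x̄ = [-423/89]
step 1: S = H·P̄·Hᵀ + R = [400466/89]
step 1: K = P̄·Hᵀ·S⁻¹ = [-33658/200233; -110961/400466]
step 1: x' = x̄ + K·y = [-251745/200233, 567873/400466]
step 1: P' = (I − K·H)·P̄ = [2623605/400466 -807219/400466; -807219/400466 190017/200233]
step 2: x̄ = F·x = [-17559/36406, 2078343/400466]
step 2: P̄ = F·P·Fᵀ + Q = [1282243/36406 1602639/36406; 1602639/36406 30037191/400466]
step 2: y = z − H·x̄ = [2820707/200233]
step 2: S = H·P̄·Hᵀ + R = [195707482/200233]
step 2: K = P̄·Hᵀ·S⁻¹ = [-16747940/97853741; -53870301/195707482]
step 2: x' = x̄ + K·y = [-566252393/195707482, 128403666/97853741]
step 2: P' = (I − K·H)·P̄ = [1289602821/195707482 -396371727/195707482; -396371727/195707482 92997105/97853741]

step 0: x' = [13/89, 48/89], P' = [2760/89 -900/89; -900/89 645/178]
step 1: x' = [-251745/200233, 567873/400466], P' = [2623605/400466 -807219/400466; -807219/400466 190017/200233]
step 2: x' = [-566252393/195707482, 128403666/97853741], P' = [1289602821/195707482 -396371727/195707482; -396371727/195707482 92997105/97853741]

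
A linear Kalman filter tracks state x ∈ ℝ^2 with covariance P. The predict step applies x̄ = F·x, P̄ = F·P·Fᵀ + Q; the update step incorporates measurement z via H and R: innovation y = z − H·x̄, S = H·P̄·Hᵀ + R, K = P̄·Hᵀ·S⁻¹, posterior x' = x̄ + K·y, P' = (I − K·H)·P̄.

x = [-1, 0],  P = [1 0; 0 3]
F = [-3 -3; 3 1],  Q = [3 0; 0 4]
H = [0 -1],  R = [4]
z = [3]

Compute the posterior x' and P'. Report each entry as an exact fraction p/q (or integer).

x' = [3, -3]
P' = [114/5 -18/5; -18/5 16/5]

x̄ = F·x = [3, -3]
P̄ = F·P·Fᵀ + Q = [39 -18; -18 16]
y = z − H·x̄ = [0]
S = H·P̄·Hᵀ + R = [20]
K = P̄·Hᵀ·S⁻¹ = [9/10; -4/5]
x' = x̄ + K·y = [3, -3]
P' = (I − K·H)·P̄ = [114/5 -18/5; -18/5 16/5]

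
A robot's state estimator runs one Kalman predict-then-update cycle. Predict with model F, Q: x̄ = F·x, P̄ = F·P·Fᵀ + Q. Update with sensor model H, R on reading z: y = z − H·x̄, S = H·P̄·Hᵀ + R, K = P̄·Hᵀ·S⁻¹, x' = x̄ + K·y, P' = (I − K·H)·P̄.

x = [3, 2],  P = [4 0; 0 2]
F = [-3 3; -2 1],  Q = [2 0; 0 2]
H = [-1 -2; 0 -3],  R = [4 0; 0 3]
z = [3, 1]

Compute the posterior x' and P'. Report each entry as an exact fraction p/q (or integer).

x' = [-99/145, -39/58]
P' = [468/145 -8/29; -8/29 15/58]

x̄ = F·x = [-3, -4]
P̄ = F·P·Fᵀ + Q = [56 30; 30 20]
y = z − H·x̄ = [-8, -11]
S = H·P̄·Hᵀ + R = [260 210; 210 183]
K = P̄·Hᵀ·S⁻¹ = [-97/145 8/29; -7/116 -15/58]
x' = x̄ + K·y = [-99/145, -39/58]
P' = (I − K·H)·P̄ = [468/145 -8/29; -8/29 15/58]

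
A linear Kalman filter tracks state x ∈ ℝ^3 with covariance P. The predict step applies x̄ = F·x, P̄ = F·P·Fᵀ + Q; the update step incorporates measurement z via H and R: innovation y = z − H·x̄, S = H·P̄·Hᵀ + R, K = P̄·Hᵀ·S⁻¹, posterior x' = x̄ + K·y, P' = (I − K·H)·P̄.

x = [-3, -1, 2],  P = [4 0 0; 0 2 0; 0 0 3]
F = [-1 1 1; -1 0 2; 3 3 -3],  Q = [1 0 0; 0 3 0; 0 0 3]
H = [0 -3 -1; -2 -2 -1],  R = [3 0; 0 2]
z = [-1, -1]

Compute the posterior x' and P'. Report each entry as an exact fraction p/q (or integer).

x' = [499/156, 1955/312, -232/13]
P' = [115/39 685/156 -180/13; 685/156 2999/312 -363/13; -180/13 -363/13 1086/13]

x̄ = F·x = [4, 7, -18]
P̄ = F·P·Fᵀ + Q = [10 10 -15; 10 19 -30; -15 -30 84]
y = z − H·x̄ = [2, 3]
S = H·P̄·Hᵀ + R = [78 78; 78 102]
K = P̄·Hᵀ·S⁻¹ = [35/156 -5/12; -95/312 -1/24; 1/13 0]
x' = x̄ + K·y = [499/156, 1955/312, -232/13]
P' = (I − K·H)·P̄ = [115/39 685/156 -180/13; 685/156 2999/312 -363/13; -180/13 -363/13 1086/13]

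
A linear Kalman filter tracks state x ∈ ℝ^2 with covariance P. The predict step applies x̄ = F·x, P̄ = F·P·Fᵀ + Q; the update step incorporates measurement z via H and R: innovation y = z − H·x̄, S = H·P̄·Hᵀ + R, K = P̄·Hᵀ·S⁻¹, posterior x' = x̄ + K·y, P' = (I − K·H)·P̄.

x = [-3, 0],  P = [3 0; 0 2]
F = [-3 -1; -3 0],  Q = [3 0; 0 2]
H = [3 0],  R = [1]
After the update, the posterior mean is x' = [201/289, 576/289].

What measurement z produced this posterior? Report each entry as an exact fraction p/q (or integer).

z = [2]

x̄ = F·x = [9, 9]
P̄ = F·P·Fᵀ + Q = [32 27; 27 29]
S = H·P̄·Hᵀ + R = [289]
K = P̄·Hᵀ·S⁻¹ = [96/289; 81/289]
x' − x̄ = [-2400/289, -2025/289] = K·y
y = (KᵀK)⁻¹·Kᵀ·(x' − x̄) = [-25]
z = y + H·x̄ = [-25] + [27] = [2]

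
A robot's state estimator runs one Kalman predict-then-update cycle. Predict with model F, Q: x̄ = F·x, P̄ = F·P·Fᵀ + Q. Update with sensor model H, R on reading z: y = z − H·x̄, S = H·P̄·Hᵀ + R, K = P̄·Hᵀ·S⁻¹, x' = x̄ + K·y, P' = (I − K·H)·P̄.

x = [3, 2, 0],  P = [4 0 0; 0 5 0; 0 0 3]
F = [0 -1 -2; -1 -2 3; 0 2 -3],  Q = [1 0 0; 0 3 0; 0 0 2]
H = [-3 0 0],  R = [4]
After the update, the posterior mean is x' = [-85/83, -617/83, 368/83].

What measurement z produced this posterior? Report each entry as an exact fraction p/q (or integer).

x̄ = F·x = [-2, -7, 4]
P̄ = F·P·Fᵀ + Q = [18 -8 8; -8 54 -47; 8 -47 49]
S = H·P̄·Hᵀ + R = [166]
K = P̄·Hᵀ·S⁻¹ = [-27/83; 12/83; -12/83]
x' − x̄ = [81/83, -36/83, 36/83] = K·y
y = (KᵀK)⁻¹·Kᵀ·(x' − x̄) = [-3]
z = y + H·x̄ = [-3] + [6] = [3]

z = [3]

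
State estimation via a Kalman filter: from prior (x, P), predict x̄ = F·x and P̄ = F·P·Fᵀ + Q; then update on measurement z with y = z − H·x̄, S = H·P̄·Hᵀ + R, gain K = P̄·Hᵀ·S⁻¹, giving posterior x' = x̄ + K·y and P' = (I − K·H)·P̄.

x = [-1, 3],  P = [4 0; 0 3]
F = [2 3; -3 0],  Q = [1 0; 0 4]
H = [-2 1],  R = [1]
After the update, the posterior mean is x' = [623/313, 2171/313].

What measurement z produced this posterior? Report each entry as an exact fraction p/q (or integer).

x̄ = F·x = [7, 3]
P̄ = F·P·Fᵀ + Q = [44 -24; -24 40]
S = H·P̄·Hᵀ + R = [313]
K = P̄·Hᵀ·S⁻¹ = [-112/313; 88/313]
x' − x̄ = [-1568/313, 1232/313] = K·y
y = (KᵀK)⁻¹·Kᵀ·(x' − x̄) = [14]
z = y + H·x̄ = [14] + [-11] = [3]

z = [3]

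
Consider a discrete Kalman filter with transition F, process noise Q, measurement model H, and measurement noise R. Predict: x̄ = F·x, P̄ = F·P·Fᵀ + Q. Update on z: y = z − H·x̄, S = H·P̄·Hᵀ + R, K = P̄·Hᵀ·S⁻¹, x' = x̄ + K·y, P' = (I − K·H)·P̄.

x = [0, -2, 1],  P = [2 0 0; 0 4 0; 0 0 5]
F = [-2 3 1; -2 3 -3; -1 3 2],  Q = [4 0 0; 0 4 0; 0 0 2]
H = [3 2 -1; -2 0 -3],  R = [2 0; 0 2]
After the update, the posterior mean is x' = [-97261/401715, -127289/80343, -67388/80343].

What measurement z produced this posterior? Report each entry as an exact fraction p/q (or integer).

z = [-3, 3]

x̄ = F·x = [-5, -9, -4]
P̄ = F·P·Fᵀ + Q = [53 29 50; 29 93 10; 50 10 60]
S = H·P̄·Hᵀ + R = [919 -664; -664 1354]
K = P̄·Hᵀ·S⁻¹ = [28067/401715 -62188/401715; 29767/80343 9376/80343; -3698/80343 -18428/80343]
x' − x̄ = [1911314/401715, 595798/80343, 253984/80343] = K·y
y = (KᵀK)⁻¹·Kᵀ·(x' − x̄) = [26, -19]
z = y + H·x̄ = [26, -19] + [-29, 22] = [-3, 3]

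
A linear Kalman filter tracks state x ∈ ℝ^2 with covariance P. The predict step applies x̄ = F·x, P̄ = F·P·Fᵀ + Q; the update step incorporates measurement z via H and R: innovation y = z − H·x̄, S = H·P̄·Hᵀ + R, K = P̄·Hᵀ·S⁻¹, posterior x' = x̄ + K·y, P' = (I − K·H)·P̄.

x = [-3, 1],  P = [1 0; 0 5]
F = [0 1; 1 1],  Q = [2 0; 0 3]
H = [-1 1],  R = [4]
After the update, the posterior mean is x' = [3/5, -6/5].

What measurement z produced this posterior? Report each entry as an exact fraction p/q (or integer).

z = [-1]

x̄ = F·x = [1, -2]
P̄ = F·P·Fᵀ + Q = [7 5; 5 9]
S = H·P̄·Hᵀ + R = [10]
K = P̄·Hᵀ·S⁻¹ = [-1/5; 2/5]
x' − x̄ = [-2/5, 4/5] = K·y
y = (KᵀK)⁻¹·Kᵀ·(x' − x̄) = [2]
z = y + H·x̄ = [2] + [-3] = [-1]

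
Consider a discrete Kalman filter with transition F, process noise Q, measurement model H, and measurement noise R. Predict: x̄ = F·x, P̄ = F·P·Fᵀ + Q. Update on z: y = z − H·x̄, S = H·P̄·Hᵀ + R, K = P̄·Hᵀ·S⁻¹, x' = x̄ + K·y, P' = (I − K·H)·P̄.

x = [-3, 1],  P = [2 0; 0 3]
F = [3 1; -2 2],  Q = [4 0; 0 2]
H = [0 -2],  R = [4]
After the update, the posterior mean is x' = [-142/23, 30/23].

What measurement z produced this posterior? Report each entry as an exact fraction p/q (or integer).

z = [-2]

x̄ = F·x = [-8, 8]
P̄ = F·P·Fᵀ + Q = [25 -6; -6 22]
S = H·P̄·Hᵀ + R = [92]
K = P̄·Hᵀ·S⁻¹ = [3/23; -11/23]
x' − x̄ = [42/23, -154/23] = K·y
y = (KᵀK)⁻¹·Kᵀ·(x' − x̄) = [14]
z = y + H·x̄ = [14] + [-16] = [-2]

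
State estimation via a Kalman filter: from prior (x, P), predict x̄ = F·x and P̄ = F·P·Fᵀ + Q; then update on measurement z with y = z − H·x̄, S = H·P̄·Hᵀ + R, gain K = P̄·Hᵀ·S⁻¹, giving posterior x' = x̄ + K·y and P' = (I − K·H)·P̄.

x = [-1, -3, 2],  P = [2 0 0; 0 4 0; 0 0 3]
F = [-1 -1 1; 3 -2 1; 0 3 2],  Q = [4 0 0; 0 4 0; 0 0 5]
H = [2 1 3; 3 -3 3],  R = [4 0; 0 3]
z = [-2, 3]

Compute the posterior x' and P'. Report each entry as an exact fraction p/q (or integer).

x̄ = F·x = [6, 5, -5]
P̄ = F·P·Fᵀ + Q = [13 5 -6; 5 41 -18; -6 -18 53]
y = z − H·x̄ = [-4, 15]
S = H·P̄·Hᵀ + R = [414 435; 435 1092]
K = P̄·Hᵀ·S⁻¹ = [3862/87621 -1057/87621; 7466/29207 -7307/29207; 6227/29207 2735/29207]
x' = x̄ + K·y = [494423/87621, 6566/29207, -129918/29207]
P' = (I − K·H)·P̄ = [1095209/87621 92819/29207 -272603/29207; 92819/29207 36151/29207 -63975/29207; -272603/29207 -63975/29207 211363/29207]

x' = [494423/87621, 6566/29207, -129918/29207]
P' = [1095209/87621 92819/29207 -272603/29207; 92819/29207 36151/29207 -63975/29207; -272603/29207 -63975/29207 211363/29207]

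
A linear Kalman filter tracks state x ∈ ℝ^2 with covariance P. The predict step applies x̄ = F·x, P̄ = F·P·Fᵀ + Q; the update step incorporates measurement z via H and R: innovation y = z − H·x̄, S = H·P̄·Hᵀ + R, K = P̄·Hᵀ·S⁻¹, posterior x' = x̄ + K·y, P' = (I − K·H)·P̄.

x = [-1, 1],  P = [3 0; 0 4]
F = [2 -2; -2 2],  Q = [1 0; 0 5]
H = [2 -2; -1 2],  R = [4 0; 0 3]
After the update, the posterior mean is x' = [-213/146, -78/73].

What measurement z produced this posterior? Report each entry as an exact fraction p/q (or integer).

z = [-3, -3]

x̄ = F·x = [-4, 4]
P̄ = F·P·Fᵀ + Q = [29 -28; -28 33]
S = H·P̄·Hᵀ + R = [476 -358; -358 276]
K = P̄·Hᵀ·S⁻¹ = [47/146 8/73; -5/803 267/803]
x' − x̄ = [371/146, -370/73] = K·y
y = (KᵀK)⁻¹·Kᵀ·(x' − x̄) = [13, -15]
z = y + H·x̄ = [13, -15] + [-16, 12] = [-3, -3]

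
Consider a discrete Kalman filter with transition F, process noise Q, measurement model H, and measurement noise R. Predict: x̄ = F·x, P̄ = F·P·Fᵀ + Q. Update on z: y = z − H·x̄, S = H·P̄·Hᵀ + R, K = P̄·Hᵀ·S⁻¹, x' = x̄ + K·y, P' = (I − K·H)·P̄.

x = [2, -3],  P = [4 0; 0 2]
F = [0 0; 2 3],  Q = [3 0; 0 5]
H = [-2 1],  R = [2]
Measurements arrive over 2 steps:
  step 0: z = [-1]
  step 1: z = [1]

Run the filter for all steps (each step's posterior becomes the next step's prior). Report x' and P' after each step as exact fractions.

step 0: x̄ = F·x = [0, -5]
step 0: P̄ = F·P·Fᵀ + Q = [3 0; 0 39]
step 0: y = z − H·x̄ = [4]
step 0: S = H·P̄·Hᵀ + R = [53]
step 0: K = P̄·Hᵀ·S⁻¹ = [-6/53; 39/53]
step 0: x' = x̄ + K·y = [-24/53, -109/53]
step 0: P' = (I − K·H)·P̄ = [123/53 234/53; 234/53 546/53]
step 1: x̄ = F·x = [0, -375/53]
step 1: P̄ = F·P·Fᵀ + Q = [3 0; 0 8479/53]
step 1: y = z − H·x̄ = [428/53]
step 1: S = H·P̄·Hᵀ + R = [9221/53]
step 1: K = P̄·Hᵀ·S⁻¹ = [-318/9221; 8479/9221]
step 1: x' = x̄ + K·y = [-2568/9221, 3229/9221]
step 1: P' = (I − K·H)·P̄ = [25755/9221 50874/9221; 50874/9221 118706/9221]

step 0: x' = [-24/53, -109/53], P' = [123/53 234/53; 234/53 546/53]
step 1: x' = [-2568/9221, 3229/9221], P' = [25755/9221 50874/9221; 50874/9221 118706/9221]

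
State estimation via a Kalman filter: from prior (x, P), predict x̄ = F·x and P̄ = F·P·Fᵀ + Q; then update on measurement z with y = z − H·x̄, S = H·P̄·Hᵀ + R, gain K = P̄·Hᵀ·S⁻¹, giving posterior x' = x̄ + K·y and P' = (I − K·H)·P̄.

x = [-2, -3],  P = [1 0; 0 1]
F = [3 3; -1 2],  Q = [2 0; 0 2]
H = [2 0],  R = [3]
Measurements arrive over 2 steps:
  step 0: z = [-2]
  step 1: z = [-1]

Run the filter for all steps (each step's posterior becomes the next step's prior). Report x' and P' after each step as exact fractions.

step 0: x̄ = F·x = [-15, -4]
step 0: P̄ = F·P·Fᵀ + Q = [20 3; 3 7]
step 0: y = z − H·x̄ = [28]
step 0: S = H·P̄·Hᵀ + R = [83]
step 0: K = P̄·Hᵀ·S⁻¹ = [40/83; 6/83]
step 0: x' = x̄ + K·y = [-125/83, -164/83]
step 0: P' = (I − K·H)·P̄ = [60/83 9/83; 9/83 545/83]
step 1: x̄ = F·x = [-867/83, -203/83]
step 1: P̄ = F·P·Fᵀ + Q = [5773/83 3117/83; 3117/83 2370/83]
step 1: y = z − H·x̄ = [1651/83]
step 1: S = H·P̄·Hᵀ + R = [23341/83]
step 1: K = P̄·Hᵀ·S⁻¹ = [11546/23341; 6234/23341]
step 1: x' = x̄ + K·y = [-14147/23341, 66917/23341]
step 1: P' = (I − K·H)·P̄ = [17319/23341 9351/23341; 9351/23341 198258/23341]

step 0: x' = [-125/83, -164/83], P' = [60/83 9/83; 9/83 545/83]
step 1: x' = [-14147/23341, 66917/23341], P' = [17319/23341 9351/23341; 9351/23341 198258/23341]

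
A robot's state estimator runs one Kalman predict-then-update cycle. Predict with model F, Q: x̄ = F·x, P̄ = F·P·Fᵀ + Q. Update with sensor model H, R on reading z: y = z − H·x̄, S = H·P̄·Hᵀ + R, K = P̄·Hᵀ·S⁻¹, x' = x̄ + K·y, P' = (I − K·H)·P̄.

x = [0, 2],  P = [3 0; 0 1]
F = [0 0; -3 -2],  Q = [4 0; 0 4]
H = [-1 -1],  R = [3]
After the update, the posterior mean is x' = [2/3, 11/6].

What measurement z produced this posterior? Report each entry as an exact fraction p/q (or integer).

x̄ = F·x = [0, -4]
P̄ = F·P·Fᵀ + Q = [4 0; 0 35]
S = H·P̄·Hᵀ + R = [42]
K = P̄·Hᵀ·S⁻¹ = [-2/21; -5/6]
x' − x̄ = [2/3, 35/6] = K·y
y = (KᵀK)⁻¹·Kᵀ·(x' − x̄) = [-7]
z = y + H·x̄ = [-7] + [4] = [-3]

z = [-3]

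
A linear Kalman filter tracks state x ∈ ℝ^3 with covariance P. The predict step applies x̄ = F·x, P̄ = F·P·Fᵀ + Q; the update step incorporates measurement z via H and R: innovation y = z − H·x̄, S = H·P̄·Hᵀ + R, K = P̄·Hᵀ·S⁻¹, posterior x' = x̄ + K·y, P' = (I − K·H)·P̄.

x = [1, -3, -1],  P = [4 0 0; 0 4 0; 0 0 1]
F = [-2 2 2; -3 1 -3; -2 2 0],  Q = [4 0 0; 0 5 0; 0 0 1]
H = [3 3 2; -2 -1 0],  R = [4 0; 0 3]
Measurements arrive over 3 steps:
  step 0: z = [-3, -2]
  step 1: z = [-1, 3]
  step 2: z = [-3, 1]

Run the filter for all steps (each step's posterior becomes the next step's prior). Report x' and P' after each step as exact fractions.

step 0: x' = [-136/13197, 8075/13197, -9232/4399], P' = [45010/13197 -62762/13197 7654/4399; -62762/13197 100618/13197 -15656/4399; 7654/4399 -15656/4399 13113/4399]
step 1: x' = [-89190972/25723055, 94353963/25723055, -18890992/25723055], P' = [741153521/257230550 -936009049/257230550 214327281/257230550; -936009049/257230550 1388962481/257230550 -486412989/257230550; 214327281/257230550 -486412989/257230550 484088191/257230550]
step 2: x' = [303664863946/4696043704477, -4390221387283/4696043704477, -857412004706/4696043704477], P' = [13168397561040/4696043704477 -16638203277840/4696043704477 3877723430388/4696043704477; -16638203277840/4696043704477 24804443821368/4696043704477 -8849520785490/4696043704477; 3877723430388/4696043704477 -8849520785490/4696043704477 8863985239577/4696043704477]

step 0: x̄ = F·x = [-10, -3, -8]
step 0: P̄ = F·P·Fᵀ + Q = [40 26 32; 26 54 32; 32 32 33]
step 0: y = z − H·x̄ = [52, -25]
step 0: S = H·P̄·Hᵀ + R = [2218 -828; -828 321]
step 0: K = P̄·Hᵀ·S⁻¹ = [-611/4399 -9086/13197; 1636/4399 8302/13197; 555/4399 116/4399]
step 0: x' = x̄ + K·y = [-136/13197, 8075/13197, -9232/4399]
step 0: P' = (I − K·H)·P̄ = [45010/13197 -62762/13197 7654/4399; -62762/13197 100618/13197 -15656/4399; 7654/4399 -15656/4399 13113/4399]
step 1: x̄ = F·x = [-12990/4399, 91571/13197, 5474/4399]
step 1: P̄ = F·P·Fᵀ + Q = [245104/4399 308410/4399 268296/4399; 308410/4399 1997440/13197 464324/4399; 268296/4399 464324/4399 365935/4399]
step 1: y = z − H·x̄ = [-67948/4399, 53222/13197]
step 1: S = H·P̄·Hᵀ + R = [24022412/4399 -8245586/4399; -8245586/4399 8679199/13197]
step 1: K = P̄·Hᵀ·S⁻¹ = [-77956011/514461100 -182099331/257230550; 193017159/514461100 161018539/257230550; 75959629/514461100 19252809/257230550]
step 1: x' = x̄ + K·y = [-89190972/25723055, 94353963/25723055, -18890992/25723055]
step 1: P' = (I − K·H)·P̄ = [741153521/257230550 -936009049/257230550 214327281/257230550; -936009049/257230550 1388962481/257230550 -486412989/257230550; 214327281/257230550 -486412989/257230550 484088191/257230550]
step 2: x̄ = F·x = [17331994/1353845, 83719971/5144611, 73417974/5144611]
step 2: P̄ = F·P·Fᵀ + Q = [18515082/356275 72389691/1353845 69503028/1353845; 72389691/1353845 1043788557/10289222 378347202/5144611; 69503028/1353845 378347202/5144611 325315339/5144611]
step 2: y = z − H·x̄ = [-3055072128/25723055, 1102938682/25723055]
step 2: S = H·P̄·Hᵀ + R = [1054303386421/257230550 -372934870089/257230550; -372934870089/257230550 135354127551/257230550]
step 2: K = P̄·Hᵀ·S⁻¹ = [-663492572406/4696043704477 -3232863948080/4696043704477; 1699920014901/4696043704477 2823987578104/4696043704477; 703144603462/4696043704477 364691308238/4696043704477]
step 2: x' = x̄ + K·y = [303664863946/4696043704477, -4390221387283/4696043704477, -857412004706/4696043704477]
step 2: P' = (I − K·H)·P̄ = [13168397561040/4696043704477 -16638203277840/4696043704477 3877723430388/4696043704477; -16638203277840/4696043704477 24804443821368/4696043704477 -8849520785490/4696043704477; 3877723430388/4696043704477 -8849520785490/4696043704477 8863985239577/4696043704477]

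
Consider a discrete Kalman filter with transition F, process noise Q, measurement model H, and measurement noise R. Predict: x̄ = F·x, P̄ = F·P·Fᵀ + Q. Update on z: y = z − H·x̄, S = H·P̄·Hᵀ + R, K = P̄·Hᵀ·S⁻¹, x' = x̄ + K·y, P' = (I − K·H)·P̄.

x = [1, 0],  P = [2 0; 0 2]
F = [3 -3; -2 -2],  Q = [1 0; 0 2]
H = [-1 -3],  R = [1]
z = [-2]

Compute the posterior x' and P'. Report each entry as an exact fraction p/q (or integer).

x' = [157/40, -13/20]
P' = [6031/200 -999/100; -999/100 171/50]

x̄ = F·x = [3, -2]
P̄ = F·P·Fᵀ + Q = [37 0; 0 18]
y = z − H·x̄ = [-5]
S = H·P̄·Hᵀ + R = [200]
K = P̄·Hᵀ·S⁻¹ = [-37/200; -27/100]
x' = x̄ + K·y = [157/40, -13/20]
P' = (I − K·H)·P̄ = [6031/200 -999/100; -999/100 171/50]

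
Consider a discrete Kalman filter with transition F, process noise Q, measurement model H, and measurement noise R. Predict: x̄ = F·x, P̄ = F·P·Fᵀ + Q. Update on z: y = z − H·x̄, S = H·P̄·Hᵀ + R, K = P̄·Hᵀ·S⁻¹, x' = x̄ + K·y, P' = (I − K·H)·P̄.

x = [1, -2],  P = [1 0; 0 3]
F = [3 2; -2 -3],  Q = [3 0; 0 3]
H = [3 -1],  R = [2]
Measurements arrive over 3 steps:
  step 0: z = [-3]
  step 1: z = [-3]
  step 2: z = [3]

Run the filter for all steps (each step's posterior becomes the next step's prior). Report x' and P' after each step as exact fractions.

step 0: x' = [-1/33, 290/99], P' = [8/11 56/33; 56/33 557/99]
step 1: x' = [-104281/90261, -5312/10029], P' = [50896/90261 12182/10029; 12182/10029 14070/3343]
step 2: x' = [11305478/30763091, -56524693/30763091], P' = [34660965/61526182 74578497/61526182; 74578497/61526182 258213617/61526182]

step 0: x̄ = F·x = [-1, 4]
step 0: P̄ = F·P·Fᵀ + Q = [24 -24; -24 34]
step 0: y = z − H·x̄ = [4]
step 0: S = H·P̄·Hᵀ + R = [396]
step 0: K = P̄·Hᵀ·S⁻¹ = [8/33; -53/198]
step 0: x' = x̄ + K·y = [-1/33, 290/99]
step 0: P' = (I − K·H)·P̄ = [8/11 56/33; 56/33 557/99]
step 1: x̄ = F·x = [571/99, -96/11]
step 1: P̄ = F·P·Fᵀ + Q = [5189/99 -662/11; -662/11 846/11]
step 1: y = z − H·x̄ = [-958/33]
step 1: S = H·P̄·Hᵀ + R = [10029/11]
step 1: K = P̄·Hᵀ·S⁻¹ = [7175/30087; -944/3343]
step 1: x' = x̄ + K·y = [-104281/90261, -5312/10029]
step 1: P' = (I − K·H)·P̄ = [50896/90261 12182/10029; 12182/10029 14070/3343]
step 2: x̄ = F·x = [-136153/30087, 351986/90261]
step 2: P̄ = F·P·Fᵀ + Q = [396007/10029 -1336670/30087; -1336670/30087 5209033/90261]
step 2: y = z − H·x̄ = [1848146/90261]
step 2: S = H·P̄·Hᵀ + R = [61526182/90261]
step 2: K = P̄·Hᵀ·S⁻¹ = [14702199/61526182; -17239063/61526182]
step 2: x' = x̄ + K·y = [11305478/30763091, -56524693/30763091]
step 2: P' = (I − K·H)·P̄ = [34660965/61526182 74578497/61526182; 74578497/61526182 258213617/61526182]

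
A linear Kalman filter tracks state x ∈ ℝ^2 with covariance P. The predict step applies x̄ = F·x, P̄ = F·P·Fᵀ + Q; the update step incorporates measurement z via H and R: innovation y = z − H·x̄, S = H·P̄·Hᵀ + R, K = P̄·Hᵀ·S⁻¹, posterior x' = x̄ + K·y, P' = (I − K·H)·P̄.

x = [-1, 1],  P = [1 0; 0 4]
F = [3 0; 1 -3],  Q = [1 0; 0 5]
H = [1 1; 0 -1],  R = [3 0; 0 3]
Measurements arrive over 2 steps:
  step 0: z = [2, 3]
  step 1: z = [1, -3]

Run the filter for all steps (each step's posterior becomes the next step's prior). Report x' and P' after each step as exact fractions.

step 0: x' = [31/15, -47/30], P' = [71/20 -67/40; -67/40 179/80]
step 1: x' = [-386/765, 1682/765], P' = [8854/2465 -3583/2465; -3583/2465 19489/9860]

step 0: x̄ = F·x = [-3, -4]
step 0: P̄ = F·P·Fᵀ + Q = [10 3; 3 42]
step 0: y = z − H·x̄ = [9, -1]
step 0: S = H·P̄·Hᵀ + R = [61 -45; -45 45]
step 0: K = P̄·Hᵀ·S⁻¹ = [5/8 67/120; 3/16 -179/240]
step 0: x' = x̄ + K·y = [31/15, -47/30]
step 0: P' = (I − K·H)·P̄ = [71/20 -67/40; -67/40 179/80]
step 1: x̄ = F·x = [31/5, 203/30]
step 1: P̄ = F·P·Fᵀ + Q = [659/20 1029/40; 1029/40 3099/80]
step 1: y = z − H·x̄ = [-359/30, 113/30]
step 1: S = H·P̄·Hᵀ + R = [10091/80 -5157/80; -5157/80 3339/80]
step 1: K = P̄·Hᵀ·S⁻¹ = [1757/2465 3583/7395; 1719/9860 -19489/29580]
step 1: x' = x̄ + K·y = [-386/765, 1682/765]
step 1: P' = (I − K·H)·P̄ = [8854/2465 -3583/2465; -3583/2465 19489/9860]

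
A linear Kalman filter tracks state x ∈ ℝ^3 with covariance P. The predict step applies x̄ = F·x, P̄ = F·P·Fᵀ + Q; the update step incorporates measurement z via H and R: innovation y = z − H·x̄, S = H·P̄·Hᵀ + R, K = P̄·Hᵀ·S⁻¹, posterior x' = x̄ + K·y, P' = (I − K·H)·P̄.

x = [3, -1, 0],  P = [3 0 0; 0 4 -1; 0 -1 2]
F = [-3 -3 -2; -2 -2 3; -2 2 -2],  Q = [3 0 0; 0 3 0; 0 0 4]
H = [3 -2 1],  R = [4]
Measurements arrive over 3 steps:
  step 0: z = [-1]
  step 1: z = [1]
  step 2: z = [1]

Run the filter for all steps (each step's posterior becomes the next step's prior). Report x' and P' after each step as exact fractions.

step 0: x' = [-628/269, -2883/538, -1302/269], P' = [9950/269 11909/269 -5800/269; 11909/269 30969/538 -4844/269; -5800/269 -4844/269 7912/269]
step 1: x' = [1303157/2293575, 1226312/2293575, 1050164/2293575], P' = [1937023448/2293575 2558051318/2293575 -691989904/2293575; 2558051318/2293575 3382726313/2293575 -908670664/2293575; -691989904/2293575 -908670664/2293575 258921992/2293575]
step 2: x' = [321240814661/35847496311, 396152737654/35847496311, -135629066176/35847496311], P' = [29750722754450/35847496311 39172695028990/35847496311 -10761245404930/35847496311; 39172695028990/35847496311 51649212451721/35847496311 -14088503072624/35847496311; -10761245404930/35847496311 -14088503072624/35847496311 4075817526674/35847496311]

step 0: x̄ = F·x = [-6, -4, -8]
step 0: P̄ = F·P·Fᵀ + Q = [62 35 0; 35 61 -26; 0 -26 48]
step 0: y = z − H·x̄ = [17]
step 0: S = H·P̄·Hᵀ + R = [538]
step 0: K = P̄·Hᵀ·S⁻¹ = [58/269; -43/538; 50/269]
step 0: x' = x̄ + K·y = [-628/269, -2883/538, -1302/269]
step 0: P' = (I − K·H)·P̄ = [9950/269 11909/269 -5800/269; 11909/269 30969/538 -4844/269; -5800/269 -4844/269 7912/269]
step 1: x̄ = F·x = [17625/538, 233/269, 977/269]
step 1: P̄ = F·P·Fᵀ + Q = [695999/538 301263/269 -69247/269; 301263/269 396753/269 -106450/269; -69247/269 -106450/269 31542/269]
step 1: y = z − H·x̄ = [-53359/538]
step 1: S = H·P̄·Hᵀ + R = [2293575/538]
step 1: K = P̄·Hᵀ·S⁻¹ = [744451/2293575; 7666/2293575; 73402/2293575]
step 1: x' = x̄ + K·y = [1303157/2293575, 1226312/2293575, 1050164/2293575]
step 1: P' = (I − K·H)·P̄ = [1937023448/2293575 2558051318/2293575 -691989904/2293575; 2558051318/2293575 3382726313/2293575 -908670664/2293575; -691989904/2293575 -908670664/2293575 258921992/2293575]
step 2: x̄ = F·x = [-1937747/458715, -1908446/2293575, -2254018/2293575]
step 2: P̄ = F·P·Fᵀ + Q = [3030292538/91743 13812977054/458715 -3275153918/458715; 13812977054/458715 63288515057/2293575 -15039070244/2293575; -3275153918/458715 -15039070244/2293575 3592896848/2293575]
step 2: y = z − H·x̄ = [9932302/764525]
step 2: S = H·P̄·Hᵀ + R = [23898330874/764525]
step 2: K = P̄·Hᵀ·S⁻¹ = [12127733370/11949165437; 10929759242/11949165437; -2576045239/11949165437]
step 2: x' = x̄ + K·y = [321240814661/35847496311, 396152737654/35847496311, -135629066176/35847496311]
step 2: P' = (I − K·H)·P̄ = [29750722754450/35847496311 39172695028990/35847496311 -10761245404930/35847496311; 39172695028990/35847496311 51649212451721/35847496311 -14088503072624/35847496311; -10761245404930/35847496311 -14088503072624/35847496311 4075817526674/35847496311]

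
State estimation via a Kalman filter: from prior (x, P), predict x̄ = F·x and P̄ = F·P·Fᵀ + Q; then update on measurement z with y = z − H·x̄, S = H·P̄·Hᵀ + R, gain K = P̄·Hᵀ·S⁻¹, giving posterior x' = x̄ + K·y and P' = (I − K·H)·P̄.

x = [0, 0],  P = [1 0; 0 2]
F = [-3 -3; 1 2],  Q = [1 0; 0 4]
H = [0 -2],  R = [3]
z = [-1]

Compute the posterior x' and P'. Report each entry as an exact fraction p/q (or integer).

x̄ = F·x = [0, 0]
P̄ = F·P·Fᵀ + Q = [28 -15; -15 13]
y = z − H·x̄ = [-1]
S = H·P̄·Hᵀ + R = [55]
K = P̄·Hᵀ·S⁻¹ = [6/11; -26/55]
x' = x̄ + K·y = [-6/11, 26/55]
P' = (I − K·H)·P̄ = [128/11 -9/11; -9/11 39/55]

x' = [-6/11, 26/55]
P' = [128/11 -9/11; -9/11 39/55]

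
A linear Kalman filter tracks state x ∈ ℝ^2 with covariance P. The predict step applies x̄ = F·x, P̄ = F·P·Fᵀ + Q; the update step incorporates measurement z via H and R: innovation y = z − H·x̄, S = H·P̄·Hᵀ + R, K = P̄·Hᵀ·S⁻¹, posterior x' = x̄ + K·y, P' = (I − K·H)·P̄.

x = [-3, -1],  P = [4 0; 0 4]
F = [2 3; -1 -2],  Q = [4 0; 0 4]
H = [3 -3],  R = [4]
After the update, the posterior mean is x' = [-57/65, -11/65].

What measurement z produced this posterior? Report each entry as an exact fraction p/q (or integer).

x̄ = F·x = [-9, 5]
P̄ = F·P·Fᵀ + Q = [56 -32; -32 24]
S = H·P̄·Hᵀ + R = [1300]
K = P̄·Hᵀ·S⁻¹ = [66/325; -42/325]
x' − x̄ = [528/65, -336/65] = K·y
y = (KᵀK)⁻¹·Kᵀ·(x' − x̄) = [40]
z = y + H·x̄ = [40] + [-42] = [-2]

z = [-2]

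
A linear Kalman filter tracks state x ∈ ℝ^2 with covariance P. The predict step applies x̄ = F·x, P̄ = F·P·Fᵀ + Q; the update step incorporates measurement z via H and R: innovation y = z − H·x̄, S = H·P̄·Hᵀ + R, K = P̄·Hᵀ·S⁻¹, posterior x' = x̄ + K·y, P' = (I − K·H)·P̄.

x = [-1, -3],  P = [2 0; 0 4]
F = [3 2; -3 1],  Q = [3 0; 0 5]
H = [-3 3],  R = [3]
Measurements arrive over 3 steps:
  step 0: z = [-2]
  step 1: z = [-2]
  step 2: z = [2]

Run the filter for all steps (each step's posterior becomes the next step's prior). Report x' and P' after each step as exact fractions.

step 0: x' = [-914/253, -1073/253], P' = [2734/253 2687/253; 2687/253 2724/253]
step 1: x' = [-219580/406501, -483855/406501], P' = [1415409/406501 1319685/406501; 1319685/406501 1359377/406501]
step 2: x' = [-151451959/107306744, -158297925/214613488], P' = [182107337/53653372 339609227/107306744; 339609227/107306744 701409889/214613488]

step 0: x̄ = F·x = [-9, 0]
step 0: P̄ = F·P·Fᵀ + Q = [37 -10; -10 27]
step 0: y = z − H·x̄ = [-29]
step 0: S = H·P̄·Hᵀ + R = [759]
step 0: K = P̄·Hᵀ·S⁻¹ = [-47/253; 37/253]
step 0: x' = x̄ + K·y = [-914/253, -1073/253]
step 0: P' = (I − K·H)·P̄ = [2734/253 2687/253; 2687/253 2724/253]
step 1: x̄ = F·x = [-4888/253, 1669/253]
step 1: P̄ = F·P·Fᵀ + Q = [68505/253 -27219/253; -27219/253 12473/253]
step 1: y = z − H·x̄ = [-20177/253]
step 1: S = H·P̄·Hᵀ + R = [1219503/253]
step 1: K = P̄·Hᵀ·S⁻¹ = [-95724/406501; 39692/406501]
step 1: x' = x̄ + K·y = [-219580/406501, -483855/406501]
step 1: P' = (I − K·H)·P̄ = [1415409/406501 1319685/406501; 1319685/406501 1359377/406501]
step 2: x̄ = F·x = [-1626450/406501, 174885/406501]
step 2: P̄ = F·P·Fᵀ + Q = [35231912/406501 -13978982/406501; -13978982/406501 8212453/406501]
step 2: y = z − H·x̄ = [-4591003/406501]
step 2: S = H·P̄·Hᵀ + R = [643840464/406501]
step 2: K = P̄·Hᵀ·S⁻¹ = [-24605447/107306744; 22191435/214613488]
step 2: x' = x̄ + K·y = [-151451959/107306744, -158297925/214613488]
step 2: P' = (I − K·H)·P̄ = [182107337/53653372 339609227/107306744; 339609227/107306744 701409889/214613488]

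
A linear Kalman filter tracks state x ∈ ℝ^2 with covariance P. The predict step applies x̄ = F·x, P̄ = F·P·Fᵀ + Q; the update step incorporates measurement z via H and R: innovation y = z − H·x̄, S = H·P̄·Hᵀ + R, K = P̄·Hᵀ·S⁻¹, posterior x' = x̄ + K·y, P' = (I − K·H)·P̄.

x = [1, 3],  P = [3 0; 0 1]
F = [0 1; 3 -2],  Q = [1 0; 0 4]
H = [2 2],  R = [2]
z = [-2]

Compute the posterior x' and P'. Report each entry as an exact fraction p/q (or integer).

x̄ = F·x = [3, -3]
P̄ = F·P·Fᵀ + Q = [2 -2; -2 35]
y = z − H·x̄ = [-2]
S = H·P̄·Hᵀ + R = [134]
K = P̄·Hᵀ·S⁻¹ = [0; 33/67]
x' = x̄ + K·y = [3, -267/67]
P' = (I − K·H)·P̄ = [2 -2; -2 167/67]

x' = [3, -267/67]
P' = [2 -2; -2 167/67]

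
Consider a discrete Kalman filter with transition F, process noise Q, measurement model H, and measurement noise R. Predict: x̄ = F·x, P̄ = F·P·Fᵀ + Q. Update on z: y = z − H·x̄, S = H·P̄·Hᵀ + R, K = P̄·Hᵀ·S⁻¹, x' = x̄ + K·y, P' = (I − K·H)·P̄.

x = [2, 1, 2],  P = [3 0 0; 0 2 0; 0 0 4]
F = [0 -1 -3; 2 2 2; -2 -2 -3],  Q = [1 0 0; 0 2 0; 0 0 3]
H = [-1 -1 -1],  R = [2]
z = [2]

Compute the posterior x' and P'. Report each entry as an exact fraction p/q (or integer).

x' = [-161/74, 251/37, -503/74]
P' = [285/74 -169/37 155/74; -169/37 828/37 -693/37; 155/74 -693/37 1341/74]

x̄ = F·x = [-7, 10, -12]
P̄ = F·P·Fᵀ + Q = [39 -28 40; -28 38 -44; 40 -44 59]
y = z − H·x̄ = [-7]
S = H·P̄·Hᵀ + R = [74]
K = P̄·Hᵀ·S⁻¹ = [-51/74; 17/37; -55/74]
x' = x̄ + K·y = [-161/74, 251/37, -503/74]
P' = (I − K·H)·P̄ = [285/74 -169/37 155/74; -169/37 828/37 -693/37; 155/74 -693/37 1341/74]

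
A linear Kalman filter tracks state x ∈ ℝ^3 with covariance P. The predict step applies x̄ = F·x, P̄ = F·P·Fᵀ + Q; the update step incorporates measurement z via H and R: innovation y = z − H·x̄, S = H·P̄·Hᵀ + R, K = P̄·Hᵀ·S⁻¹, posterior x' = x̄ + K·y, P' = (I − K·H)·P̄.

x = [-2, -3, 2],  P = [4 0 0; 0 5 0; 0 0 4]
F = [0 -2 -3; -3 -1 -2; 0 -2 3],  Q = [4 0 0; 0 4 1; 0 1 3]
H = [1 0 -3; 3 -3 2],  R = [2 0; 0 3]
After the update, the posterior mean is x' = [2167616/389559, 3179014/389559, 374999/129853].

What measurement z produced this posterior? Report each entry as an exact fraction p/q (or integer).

x̄ = F·x = [0, 5, 12]
P̄ = F·P·Fᵀ + Q = [60 34 -16; 34 61 -13; -16 -13 59]
S = H·P̄·Hᵀ + R = [689 -281; -281 680]
K = P̄·Hᵀ·S⁻¹ = [86366/389559 62042/389559; 19573/389559 -53210/389559; -33537/129853 6956/129853]
x' − x̄ = [2167616/389559, 1231219/389559, -1183237/129853] = K·y
y = (KᵀK)⁻¹·Kᵀ·(x' − x̄) = [33, -11]
z = y + H·x̄ = [33, -11] + [-36, 9] = [-3, -2]

z = [-3, -2]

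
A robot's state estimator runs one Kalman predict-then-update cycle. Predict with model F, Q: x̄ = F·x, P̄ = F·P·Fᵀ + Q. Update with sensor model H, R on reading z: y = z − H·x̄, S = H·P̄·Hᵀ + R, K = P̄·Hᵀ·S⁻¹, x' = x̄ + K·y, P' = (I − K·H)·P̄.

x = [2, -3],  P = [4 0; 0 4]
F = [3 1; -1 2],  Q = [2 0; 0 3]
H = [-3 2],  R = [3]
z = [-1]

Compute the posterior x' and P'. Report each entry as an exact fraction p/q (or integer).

x' = [-1653/521, -2776/521]
P' = [3926/521 5688/521; 5688/521 8619/521]

x̄ = F·x = [3, -8]
P̄ = F·P·Fᵀ + Q = [42 -4; -4 23]
y = z − H·x̄ = [24]
S = H·P̄·Hᵀ + R = [521]
K = P̄·Hᵀ·S⁻¹ = [-134/521; 58/521]
x' = x̄ + K·y = [-1653/521, -2776/521]
P' = (I − K·H)·P̄ = [3926/521 5688/521; 5688/521 8619/521]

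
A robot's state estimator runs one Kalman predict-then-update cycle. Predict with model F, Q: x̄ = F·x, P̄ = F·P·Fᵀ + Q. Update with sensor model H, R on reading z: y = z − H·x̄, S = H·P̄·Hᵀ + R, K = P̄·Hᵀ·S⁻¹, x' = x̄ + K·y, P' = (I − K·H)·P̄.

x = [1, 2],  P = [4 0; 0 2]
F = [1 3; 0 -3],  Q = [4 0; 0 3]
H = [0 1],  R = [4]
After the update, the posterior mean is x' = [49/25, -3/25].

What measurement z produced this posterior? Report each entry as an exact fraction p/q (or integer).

z = [1]

x̄ = F·x = [7, -6]
P̄ = F·P·Fᵀ + Q = [26 -18; -18 21]
S = H·P̄·Hᵀ + R = [25]
K = P̄·Hᵀ·S⁻¹ = [-18/25; 21/25]
x' − x̄ = [-126/25, 147/25] = K·y
y = (KᵀK)⁻¹·Kᵀ·(x' − x̄) = [7]
z = y + H·x̄ = [7] + [-6] = [1]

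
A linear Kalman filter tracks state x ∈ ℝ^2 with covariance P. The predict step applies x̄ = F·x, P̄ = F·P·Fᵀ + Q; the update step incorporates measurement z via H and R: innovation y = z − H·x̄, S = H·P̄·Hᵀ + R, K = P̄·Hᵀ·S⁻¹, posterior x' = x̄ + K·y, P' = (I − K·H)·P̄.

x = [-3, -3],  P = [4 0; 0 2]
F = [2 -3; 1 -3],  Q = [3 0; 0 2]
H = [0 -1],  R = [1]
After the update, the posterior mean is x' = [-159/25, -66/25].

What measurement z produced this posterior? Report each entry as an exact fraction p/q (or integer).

x̄ = F·x = [3, 6]
P̄ = F·P·Fᵀ + Q = [37 26; 26 24]
S = H·P̄·Hᵀ + R = [25]
K = P̄·Hᵀ·S⁻¹ = [-26/25; -24/25]
x' − x̄ = [-234/25, -216/25] = K·y
y = (KᵀK)⁻¹·Kᵀ·(x' − x̄) = [9]
z = y + H·x̄ = [9] + [-6] = [3]

z = [3]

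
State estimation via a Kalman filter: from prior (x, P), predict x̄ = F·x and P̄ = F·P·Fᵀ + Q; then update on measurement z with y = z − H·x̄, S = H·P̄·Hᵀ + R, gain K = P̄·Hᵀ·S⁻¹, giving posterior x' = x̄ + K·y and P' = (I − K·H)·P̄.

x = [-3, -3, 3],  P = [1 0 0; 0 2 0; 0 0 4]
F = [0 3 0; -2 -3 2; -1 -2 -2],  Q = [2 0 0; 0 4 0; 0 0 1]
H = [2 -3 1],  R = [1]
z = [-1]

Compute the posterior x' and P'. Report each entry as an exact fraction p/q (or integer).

x̄ = F·x = [-9, 21, 3]
P̄ = F·P·Fᵀ + Q = [20 -18 -12; -18 42 -2; -12 -2 26]
y = z − H·x̄ = [77]
S = H·P̄·Hᵀ + R = [665]
K = P̄·Hᵀ·S⁻¹ = [82/665; -164/665; 8/665]
x' = x̄ + K·y = [47/95, 191/95, 373/95]
P' = (I − K·H)·P̄ = [6576/665 1478/665 -8636/665; 1478/665 1034/665 -18/665; -8636/665 -18/665 17226/665]

x' = [47/95, 191/95, 373/95]
P' = [6576/665 1478/665 -8636/665; 1478/665 1034/665 -18/665; -8636/665 -18/665 17226/665]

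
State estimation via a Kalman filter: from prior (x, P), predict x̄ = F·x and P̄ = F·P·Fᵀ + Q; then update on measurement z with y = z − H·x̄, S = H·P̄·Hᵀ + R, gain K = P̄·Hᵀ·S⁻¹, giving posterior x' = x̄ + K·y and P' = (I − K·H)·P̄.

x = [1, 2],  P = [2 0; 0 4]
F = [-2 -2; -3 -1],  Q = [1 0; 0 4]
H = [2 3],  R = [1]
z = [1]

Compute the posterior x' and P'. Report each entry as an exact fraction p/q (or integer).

x' = [-74/115, 429/575]
P' = [91/23 -296/115; -296/115 1026/575]

x̄ = F·x = [-6, -5]
P̄ = F·P·Fᵀ + Q = [25 20; 20 26]
y = z − H·x̄ = [28]
S = H·P̄·Hᵀ + R = [575]
K = P̄·Hᵀ·S⁻¹ = [22/115; 118/575]
x' = x̄ + K·y = [-74/115, 429/575]
P' = (I − K·H)·P̄ = [91/23 -296/115; -296/115 1026/575]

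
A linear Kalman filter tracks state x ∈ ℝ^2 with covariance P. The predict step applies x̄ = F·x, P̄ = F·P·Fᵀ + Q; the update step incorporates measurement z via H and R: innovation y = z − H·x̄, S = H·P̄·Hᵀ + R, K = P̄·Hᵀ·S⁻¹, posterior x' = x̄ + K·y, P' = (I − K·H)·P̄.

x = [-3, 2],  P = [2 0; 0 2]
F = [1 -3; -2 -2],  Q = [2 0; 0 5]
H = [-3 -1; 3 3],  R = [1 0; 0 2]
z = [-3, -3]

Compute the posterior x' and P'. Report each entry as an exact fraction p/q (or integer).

x' = [24817/15395, -36764/15395]
P' = [4422/15395 -5954/15395; -5954/15395 10788/15395]

x̄ = F·x = [-9, 2]
P̄ = F·P·Fᵀ + Q = [22 8; 8 21]
y = z − H·x̄ = [-28, 18]
S = H·P̄·Hᵀ + R = [268 -357; -357 533]
K = P̄·Hᵀ·S⁻¹ = [-7312/15395 -2298/15395; 7074/15395 7251/15395]
x' = x̄ + K·y = [24817/15395, -36764/15395]
P' = (I − K·H)·P̄ = [4422/15395 -5954/15395; -5954/15395 10788/15395]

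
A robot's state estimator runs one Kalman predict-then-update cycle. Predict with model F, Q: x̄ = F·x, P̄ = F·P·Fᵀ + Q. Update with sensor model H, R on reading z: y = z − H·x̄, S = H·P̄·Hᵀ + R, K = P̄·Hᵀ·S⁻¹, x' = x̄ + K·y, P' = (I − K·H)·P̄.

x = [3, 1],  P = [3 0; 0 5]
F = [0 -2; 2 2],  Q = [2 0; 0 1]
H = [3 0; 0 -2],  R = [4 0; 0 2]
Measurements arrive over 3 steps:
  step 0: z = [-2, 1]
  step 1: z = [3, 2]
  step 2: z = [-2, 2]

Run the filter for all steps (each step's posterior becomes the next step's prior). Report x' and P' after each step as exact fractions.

step 0: x̄ = F·x = [-2, 8]
step 0: P̄ = F·P·Fᵀ + Q = [22 -20; -20 33]
step 0: y = z − H·x̄ = [4, 17]
step 0: S = H·P̄·Hᵀ + R = [202 120; 120 134]
step 0: K = P̄·Hᵀ·S⁻¹ = [1011/3167 40/3167; -30/3167 -1533/3167]
step 0: x' = x̄ + K·y = [-1610/3167, -845/3167]
step 0: P' = (I − K·H)·P̄ = [1348/3167 -40/3167; -40/3167 1533/3167]
step 1: x̄ = F·x = [1690/3167, -4910/3167]
step 1: P̄ = F·P·Fᵀ + Q = [12466/3167 -5972/3167; -5972/3167 14371/3167]
step 1: y = z − H·x̄ = [4431/3167, -3486/3167]
step 1: S = H·P̄·Hᵀ + R = [124862/3167 35832/3167; 35832/3167 63818/3167]
step 1: K = P̄·Hᵀ·S⁻¹ = [154617/527669 11944/527669; -8958/527669 -232619/527669]
step 1: x' = x̄ + K·y = [484759/527669, -574562/527669]
step 1: P' = (I − K·H)·P̄ = [206156/527669 -11944/527669; -11944/527669 232619/527669]
step 2: x̄ = F·x = [1149124/527669, -179606/527669]
step 2: P̄ = F·P·Fᵀ + Q = [1985814/527669 -882700/527669; -882700/527669 2187217/527669]
step 2: y = z − H·x̄ = [-4502710/527669, 696126/527669]
step 2: S = H·P̄·Hᵀ + R = [19983002/527669 5296200/527669; 5296200/527669 9804206/527669]
step 2: K = P̄·Hᵀ·S⁻¹ = [23242827/79532687 135800/6117899; -101850/6117899 -2674661/6117899]
step 2: x' = x̄ + K·y = [-22805678/79532687, -4741820/6117899]
step 2: P' = (I − K·H)·P̄ = [30990436/79532687 -135800/6117899; -135800/6117899 2674661/6117899]

step 0: x' = [-1610/3167, -845/3167], P' = [1348/3167 -40/3167; -40/3167 1533/3167]
step 1: x' = [484759/527669, -574562/527669], P' = [206156/527669 -11944/527669; -11944/527669 232619/527669]
step 2: x' = [-22805678/79532687, -4741820/6117899], P' = [30990436/79532687 -135800/6117899; -135800/6117899 2674661/6117899]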